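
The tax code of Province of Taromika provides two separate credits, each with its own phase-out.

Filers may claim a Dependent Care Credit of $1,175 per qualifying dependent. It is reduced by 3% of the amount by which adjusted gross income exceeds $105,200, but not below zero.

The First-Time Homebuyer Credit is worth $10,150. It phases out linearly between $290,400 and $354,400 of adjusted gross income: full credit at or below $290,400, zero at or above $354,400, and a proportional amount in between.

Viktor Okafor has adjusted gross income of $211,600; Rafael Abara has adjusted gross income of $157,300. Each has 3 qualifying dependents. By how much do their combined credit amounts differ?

$1,629

Viktor ($211,600): Dependent Care Credit: base = 3 × $1,175 = $3,525. 3% of the $106,400 excess over $105,200 is $3,192; credit = $3,525 − $3,192 = $333. First-Time Homebuyer Credit: $211,600 is at or below the $290,400 threshold, so the full $10,150 applies. total $333 + $10,150 = $10,483
Rafael ($157,300): Dependent Care Credit: base = 3 × $1,175 = $3,525. 3% of the $52,100 excess over $105,200 is $1,563; credit = $3,525 − $1,563 = $1,962. First-Time Homebuyer Credit: $157,300 is at or below the $290,400 threshold, so the full $10,150 applies. total $1,962 + $10,150 = $12,112
Difference: |$10,483 − $12,112| = $1,629.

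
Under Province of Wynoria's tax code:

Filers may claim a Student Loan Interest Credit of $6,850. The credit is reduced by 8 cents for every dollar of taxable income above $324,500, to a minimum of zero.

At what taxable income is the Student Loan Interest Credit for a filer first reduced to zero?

$410,125

The credit falls by 8% of each dollar above $324,500, so it reaches zero when the excess is $6,850 / 8% = $85,625: income = $324,500 + $85,625 = $410,125.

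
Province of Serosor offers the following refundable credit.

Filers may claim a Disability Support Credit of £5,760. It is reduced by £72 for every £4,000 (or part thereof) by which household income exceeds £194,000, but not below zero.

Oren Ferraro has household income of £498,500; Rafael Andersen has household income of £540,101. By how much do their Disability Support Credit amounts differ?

£216

Oren (£498,500): Disability Support Credit: income exceeds £194,000 by £304,500, which is 77 full-or-partial £4,000 increments; reduction = 77 × £72 = £5,544, leaving £216.
Rafael (£540,101): Disability Support Credit: income exceeds £194,000 by £346,101 → 87 increments × £72 = £6,264 ≥ base, so the credit is £0.
Difference: |£216 − £0| = £216.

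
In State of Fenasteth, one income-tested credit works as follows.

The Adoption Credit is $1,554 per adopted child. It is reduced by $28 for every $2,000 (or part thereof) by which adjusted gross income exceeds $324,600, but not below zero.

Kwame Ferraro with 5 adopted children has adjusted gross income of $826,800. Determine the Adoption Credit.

Adoption Credit: base = 5 × $1,554 = $7,770. income exceeds $324,600 by $502,200, which is 252 full-or-partial $2,000 increments; reduction = 252 × $28 = $7,056, leaving $714.

$714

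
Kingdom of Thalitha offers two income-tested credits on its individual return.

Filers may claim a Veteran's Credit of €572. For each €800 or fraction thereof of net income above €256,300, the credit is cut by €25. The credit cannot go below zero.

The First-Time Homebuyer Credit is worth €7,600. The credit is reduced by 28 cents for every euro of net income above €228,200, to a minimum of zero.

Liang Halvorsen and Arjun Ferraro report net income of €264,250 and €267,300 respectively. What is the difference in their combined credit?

€100

Liang (€264,250): Veteran's Credit: income exceeds €256,300 by €7,950, which is 10 full-or-partial €800 increments; reduction = 10 × €25 = €250, leaving €322. First-Time Homebuyer Credit: 28% of the €36,050 excess over €228,200 is €10,094 ≥ base, so the credit is €0. total €322 + €0 = €322
Arjun (€267,300): Veteran's Credit: income exceeds €256,300 by €11,000, which is 14 full-or-partial €800 increments; reduction = 14 × €25 = €350, leaving €222. First-Time Homebuyer Credit: 28% of the €39,100 excess over €228,200 is €10,948 ≥ base, so the credit is €0. total €222 + €0 = €222
Difference: |€322 − €222| = €100.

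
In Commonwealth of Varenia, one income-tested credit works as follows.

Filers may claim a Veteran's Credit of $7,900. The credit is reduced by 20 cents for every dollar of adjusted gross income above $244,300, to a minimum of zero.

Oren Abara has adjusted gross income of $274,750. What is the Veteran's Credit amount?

Veteran's Credit: 20% of the $30,450 excess over $244,300 is $6,090; credit = $7,900 − $6,090 = $1,810.

$1,810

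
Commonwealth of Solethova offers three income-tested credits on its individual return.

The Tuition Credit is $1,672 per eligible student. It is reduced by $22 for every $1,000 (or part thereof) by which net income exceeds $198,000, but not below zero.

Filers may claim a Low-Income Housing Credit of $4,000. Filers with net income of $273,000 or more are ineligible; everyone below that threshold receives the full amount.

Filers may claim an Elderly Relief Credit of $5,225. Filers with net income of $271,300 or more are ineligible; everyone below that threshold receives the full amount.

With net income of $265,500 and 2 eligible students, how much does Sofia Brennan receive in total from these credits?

$11,073

Tuition Credit: base = 2 × $1,672 = $3,344. income exceeds $198,000 by $67,500, which is 68 full-or-partial $1,000 increments; reduction = 68 × $22 = $1,496, leaving $1,848.
Low-Income Housing Credit: $265,500 is below the $273,000 cutoff, so the full $4,000 applies.
Elderly Relief Credit: $265,500 is below the $271,300 cutoff, so the full $5,225 applies.
Total: $1,848 + $4,000 + $5,225 = $11,073.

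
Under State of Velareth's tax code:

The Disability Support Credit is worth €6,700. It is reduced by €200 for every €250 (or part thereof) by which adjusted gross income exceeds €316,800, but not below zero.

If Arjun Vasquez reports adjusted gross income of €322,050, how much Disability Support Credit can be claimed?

Disability Support Credit: income exceeds €316,800 by €5,250, which is 21 full-or-partial €250 increments; reduction = 21 × €200 = €4,200, leaving €2,500.

€2,500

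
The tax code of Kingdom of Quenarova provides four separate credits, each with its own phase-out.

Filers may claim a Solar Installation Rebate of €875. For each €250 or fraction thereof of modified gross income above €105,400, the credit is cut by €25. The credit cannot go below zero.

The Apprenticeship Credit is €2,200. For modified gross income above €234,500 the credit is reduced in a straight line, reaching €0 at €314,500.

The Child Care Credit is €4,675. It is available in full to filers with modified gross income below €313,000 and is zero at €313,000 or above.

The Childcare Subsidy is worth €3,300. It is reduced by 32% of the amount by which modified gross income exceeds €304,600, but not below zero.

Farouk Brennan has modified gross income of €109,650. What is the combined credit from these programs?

Solar Installation Rebate: income exceeds €105,400 by €4,250, which is 17 full-or-partial €250 increments; reduction = 17 × €25 = €425, leaving €450.
Apprenticeship Credit: €109,650 is at or below the €234,500 threshold, so the full €2,200 applies.
Child Care Credit: €109,650 is below the €313,000 cutoff, so the full €4,675 applies.
Childcare Subsidy: €109,650 is at or below the €304,600 threshold, so the full €3,300 applies.
Total: €450 + €2,200 + €4,675 + €3,300 = €10,625.

€10,625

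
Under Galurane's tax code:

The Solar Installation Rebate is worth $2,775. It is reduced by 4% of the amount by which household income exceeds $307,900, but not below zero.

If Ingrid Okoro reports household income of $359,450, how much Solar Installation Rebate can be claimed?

$713

Solar Installation Rebate: 4% of the $51,550 excess over $307,900 is $2,062; credit = $2,775 − $2,062 = $713.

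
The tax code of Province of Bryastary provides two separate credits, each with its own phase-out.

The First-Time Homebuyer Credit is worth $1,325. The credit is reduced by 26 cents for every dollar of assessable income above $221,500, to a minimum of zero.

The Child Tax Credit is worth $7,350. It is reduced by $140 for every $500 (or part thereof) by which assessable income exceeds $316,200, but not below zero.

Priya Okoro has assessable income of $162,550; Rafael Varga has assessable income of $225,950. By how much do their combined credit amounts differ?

$1,157

Priya ($162,550): First-Time Homebuyer Credit: $162,550 is at or below the $221,500 threshold, so the full $1,325 applies. Child Tax Credit: $162,550 is at or below the $316,200 threshold, so the full $7,350 applies. total $1,325 + $7,350 = $8,675
Rafael ($225,950): First-Time Homebuyer Credit: 26% of the $4,450 excess over $221,500 is $1,157; credit = $1,325 − $1,157 = $168. Child Tax Credit: $225,950 is at or below the $316,200 threshold, so the full $7,350 applies. total $168 + $7,350 = $7,518
Difference: |$8,675 − $7,518| = $1,157.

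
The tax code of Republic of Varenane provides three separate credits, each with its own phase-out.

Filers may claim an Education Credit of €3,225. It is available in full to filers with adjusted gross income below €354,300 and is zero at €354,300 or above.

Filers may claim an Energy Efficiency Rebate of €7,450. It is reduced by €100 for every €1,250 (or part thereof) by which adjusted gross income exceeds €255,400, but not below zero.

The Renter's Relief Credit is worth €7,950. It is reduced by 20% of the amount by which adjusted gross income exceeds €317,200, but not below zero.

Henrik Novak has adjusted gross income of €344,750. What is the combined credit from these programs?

€5,915

Education Credit: €344,750 is below the €354,300 cutoff, so the full €3,225 applies.
Energy Efficiency Rebate: income exceeds €255,400 by €89,350, which is 72 full-or-partial €1,250 increments; reduction = 72 × €100 = €7,200, leaving €250.
Renter's Relief Credit: 20% of the €27,550 excess over €317,200 is €5,510; credit = €7,950 − €5,510 = €2,440.
Total: €3,225 + €250 + €2,440 = €5,915.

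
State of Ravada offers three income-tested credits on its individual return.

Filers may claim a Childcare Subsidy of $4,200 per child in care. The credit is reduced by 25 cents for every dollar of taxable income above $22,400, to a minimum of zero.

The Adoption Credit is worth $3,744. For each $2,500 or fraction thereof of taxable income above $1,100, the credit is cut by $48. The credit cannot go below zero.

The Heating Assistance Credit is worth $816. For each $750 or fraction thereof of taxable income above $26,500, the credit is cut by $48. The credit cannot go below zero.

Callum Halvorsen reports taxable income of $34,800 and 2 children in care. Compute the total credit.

$8,612

Childcare Subsidy: base = 2 × $4,200 = $8,400. 25% of the $12,400 excess over $22,400 is $3,100; credit = $8,400 − $3,100 = $5,300.
Adoption Credit: income exceeds $1,100 by $33,700, which is 14 full-or-partial $2,500 increments; reduction = 14 × $48 = $672, leaving $3,072.
Heating Assistance Credit: income exceeds $26,500 by $8,300, which is 12 full-or-partial $750 increments; reduction = 12 × $48 = $576, leaving $240.
Total: $5,300 + $3,072 + $240 = $8,612.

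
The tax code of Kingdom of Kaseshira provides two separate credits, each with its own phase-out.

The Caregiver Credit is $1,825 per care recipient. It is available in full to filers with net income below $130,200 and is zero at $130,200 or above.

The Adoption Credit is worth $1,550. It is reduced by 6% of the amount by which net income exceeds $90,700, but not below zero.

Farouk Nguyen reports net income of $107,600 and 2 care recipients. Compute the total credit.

$4,186

Caregiver Credit: base = 2 × $1,825 = $3,650. $107,600 is below the $130,200 cutoff, so the full $3,650 applies.
Adoption Credit: 6% of the $16,900 excess over $90,700 is $1,014; credit = $1,550 − $1,014 = $536.
Total: $3,650 + $536 = $4,186.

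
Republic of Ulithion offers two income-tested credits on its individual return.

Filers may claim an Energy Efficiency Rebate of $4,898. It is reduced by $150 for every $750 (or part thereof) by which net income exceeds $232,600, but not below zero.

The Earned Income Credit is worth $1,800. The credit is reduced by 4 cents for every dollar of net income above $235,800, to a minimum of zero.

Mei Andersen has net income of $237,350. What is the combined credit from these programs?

$5,586

Energy Efficiency Rebate: income exceeds $232,600 by $4,750, which is 7 full-or-partial $750 increments; reduction = 7 × $150 = $1,050, leaving $3,848.
Earned Income Credit: 4% of the $1,550 excess over $235,800 is $62; credit = $1,800 − $62 = $1,738.
Total: $3,848 + $1,738 = $5,586.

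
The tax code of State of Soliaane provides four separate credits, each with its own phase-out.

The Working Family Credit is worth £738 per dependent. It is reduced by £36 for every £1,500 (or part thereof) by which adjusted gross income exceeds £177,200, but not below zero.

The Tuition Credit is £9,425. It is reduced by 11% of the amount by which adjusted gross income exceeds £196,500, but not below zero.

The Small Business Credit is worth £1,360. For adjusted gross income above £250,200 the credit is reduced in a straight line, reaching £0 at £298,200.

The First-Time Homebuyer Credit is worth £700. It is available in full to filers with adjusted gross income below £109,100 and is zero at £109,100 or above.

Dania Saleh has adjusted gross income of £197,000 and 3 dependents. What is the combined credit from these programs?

Working Family Credit: base = 3 × £738 = £2,214. income exceeds £177,200 by £19,800, which is 14 full-or-partial £1,500 increments; reduction = 14 × £36 = £504, leaving £1,710.
Tuition Credit: 11% of the £500 excess over £196,500 is £55; credit = £9,425 − £55 = £9,370.
Small Business Credit: £197,000 is at or below the £250,200 threshold, so the full £1,360 applies.
First-Time Homebuyer Credit: £197,000 meets or exceeds the £109,100 cutoff, so the credit is £0.
Total: £1,710 + £9,370 + £1,360 + £0 = £12,440.

£12,440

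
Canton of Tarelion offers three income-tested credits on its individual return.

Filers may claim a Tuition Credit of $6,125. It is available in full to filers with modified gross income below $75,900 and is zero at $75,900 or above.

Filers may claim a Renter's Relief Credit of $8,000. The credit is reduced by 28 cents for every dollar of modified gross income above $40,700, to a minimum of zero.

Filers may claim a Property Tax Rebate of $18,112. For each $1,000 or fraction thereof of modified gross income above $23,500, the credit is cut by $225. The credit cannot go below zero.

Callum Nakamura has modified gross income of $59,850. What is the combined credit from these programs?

Tuition Credit: $59,850 is below the $75,900 cutoff, so the full $6,125 applies.
Renter's Relief Credit: 28% of the $19,150 excess over $40,700 is $5,362; credit = $8,000 − $5,362 = $2,638.
Property Tax Rebate: income exceeds $23,500 by $36,350, which is 37 full-or-partial $1,000 increments; reduction = 37 × $225 = $8,325, leaving $9,787.
Total: $6,125 + $2,638 + $9,787 = $18,550.

$18,550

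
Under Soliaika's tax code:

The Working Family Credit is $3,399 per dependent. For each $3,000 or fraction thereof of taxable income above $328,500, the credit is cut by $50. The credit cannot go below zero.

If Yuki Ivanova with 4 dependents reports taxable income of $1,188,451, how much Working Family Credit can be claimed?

$0

Working Family Credit: base = 4 × $3,399 = $13,596. income exceeds $328,500 by $859,951 → 287 increments × $50 = $14,350 ≥ base, so the credit is $0.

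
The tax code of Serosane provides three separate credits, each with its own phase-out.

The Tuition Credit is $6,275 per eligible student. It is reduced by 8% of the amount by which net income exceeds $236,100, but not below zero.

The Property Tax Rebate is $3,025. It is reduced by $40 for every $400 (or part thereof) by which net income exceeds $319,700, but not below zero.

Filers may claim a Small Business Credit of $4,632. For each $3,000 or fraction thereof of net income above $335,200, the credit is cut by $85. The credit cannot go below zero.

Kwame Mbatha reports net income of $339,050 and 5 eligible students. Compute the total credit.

$28,666

Tuition Credit: base = 5 × $6,275 = $31,375. 8% of the $102,950 excess over $236,100 is $8,236; credit = $31,375 − $8,236 = $23,139.
Property Tax Rebate: income exceeds $319,700 by $19,350, which is 49 full-or-partial $400 increments; reduction = 49 × $40 = $1,960, leaving $1,065.
Small Business Credit: income exceeds $335,200 by $3,850, which is 2 full-or-partial $3,000 increments; reduction = 2 × $85 = $170, leaving $4,462.
Total: $23,139 + $1,065 + $4,462 = $28,666.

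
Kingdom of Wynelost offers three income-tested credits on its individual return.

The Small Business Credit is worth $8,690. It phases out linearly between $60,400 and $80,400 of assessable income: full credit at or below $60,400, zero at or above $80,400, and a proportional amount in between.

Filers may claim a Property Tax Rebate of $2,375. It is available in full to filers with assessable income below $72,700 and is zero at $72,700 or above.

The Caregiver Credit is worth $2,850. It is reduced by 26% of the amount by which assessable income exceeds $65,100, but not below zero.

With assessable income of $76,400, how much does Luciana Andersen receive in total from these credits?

$1,738

Small Business Credit: $76,400 is $16,000 into a $20,000 phase-out range, leaving 4,000/20,000 of the credit: $8,690 × 4,000/20,000 = $1,738.
Property Tax Rebate: $76,400 meets or exceeds the $72,700 cutoff, so the credit is $0.
Caregiver Credit: 26% of the $11,300 excess over $65,100 is $2,938 ≥ base, so the credit is $0.
Total: $1,738 + $0 + $0 = $1,738.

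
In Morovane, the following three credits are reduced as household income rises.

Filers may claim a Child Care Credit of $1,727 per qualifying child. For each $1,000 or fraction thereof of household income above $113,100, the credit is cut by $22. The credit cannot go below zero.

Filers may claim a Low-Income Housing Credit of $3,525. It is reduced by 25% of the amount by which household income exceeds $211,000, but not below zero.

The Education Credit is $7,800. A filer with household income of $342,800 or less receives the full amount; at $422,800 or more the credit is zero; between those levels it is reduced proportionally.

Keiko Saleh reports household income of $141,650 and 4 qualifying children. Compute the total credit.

$17,595

Child Care Credit: base = 4 × $1,727 = $6,908. income exceeds $113,100 by $28,550, which is 29 full-or-partial $1,000 increments; reduction = 29 × $22 = $638, leaving $6,270.
Low-Income Housing Credit: $141,650 is at or below the $211,000 threshold, so the full $3,525 applies.
Education Credit: $141,650 is at or below the $342,800 threshold, so the full $7,800 applies.
Total: $6,270 + $3,525 + $7,800 = $17,595.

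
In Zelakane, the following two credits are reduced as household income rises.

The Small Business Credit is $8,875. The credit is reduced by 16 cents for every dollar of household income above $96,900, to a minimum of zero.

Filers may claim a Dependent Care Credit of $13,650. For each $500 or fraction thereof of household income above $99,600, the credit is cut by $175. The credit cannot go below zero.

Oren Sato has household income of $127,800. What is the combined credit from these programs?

$7,606

Small Business Credit: 16% of the $30,900 excess over $96,900 is $4,944; credit = $8,875 − $4,944 = $3,931.
Dependent Care Credit: income exceeds $99,600 by $28,200, which is 57 full-or-partial $500 increments; reduction = 57 × $175 = $9,975, leaving $3,675.
Total: $3,931 + $3,675 = $7,606.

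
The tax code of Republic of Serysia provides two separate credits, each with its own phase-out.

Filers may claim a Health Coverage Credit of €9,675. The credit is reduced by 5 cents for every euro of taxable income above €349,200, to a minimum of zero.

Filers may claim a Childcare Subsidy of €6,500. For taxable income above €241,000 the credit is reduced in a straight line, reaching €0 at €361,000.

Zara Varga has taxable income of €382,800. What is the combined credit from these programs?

Health Coverage Credit: 5% of the €33,600 excess over €349,200 is €1,680; credit = €9,675 − €1,680 = €7,995.
Childcare Subsidy: €382,800 is at or above €361,000, so the credit is €0.
Total: €7,995 + €0 = €7,995.

€7,995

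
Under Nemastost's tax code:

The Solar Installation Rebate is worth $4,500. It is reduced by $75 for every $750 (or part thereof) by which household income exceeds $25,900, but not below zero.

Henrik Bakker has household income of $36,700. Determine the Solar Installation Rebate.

Solar Installation Rebate: income exceeds $25,900 by $10,800, which is 15 full-or-partial $750 increments; reduction = 15 × $75 = $1,125, leaving $3,375.

$3,375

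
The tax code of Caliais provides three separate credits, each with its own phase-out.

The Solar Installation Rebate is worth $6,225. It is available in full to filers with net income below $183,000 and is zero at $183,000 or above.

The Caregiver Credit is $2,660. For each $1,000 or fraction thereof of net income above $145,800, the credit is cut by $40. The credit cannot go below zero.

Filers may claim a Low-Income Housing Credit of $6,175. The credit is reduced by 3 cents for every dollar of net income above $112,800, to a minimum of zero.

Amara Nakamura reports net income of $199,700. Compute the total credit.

Solar Installation Rebate: $199,700 meets or exceeds the $183,000 cutoff, so the credit is $0.
Caregiver Credit: income exceeds $145,800 by $53,900, which is 54 full-or-partial $1,000 increments; reduction = 54 × $40 = $2,160, leaving $500.
Low-Income Housing Credit: 3% of the $86,900 excess over $112,800 is $2,607; credit = $6,175 − $2,607 = $3,568.
Total: $0 + $500 + $3,568 = $4,068.

$4,068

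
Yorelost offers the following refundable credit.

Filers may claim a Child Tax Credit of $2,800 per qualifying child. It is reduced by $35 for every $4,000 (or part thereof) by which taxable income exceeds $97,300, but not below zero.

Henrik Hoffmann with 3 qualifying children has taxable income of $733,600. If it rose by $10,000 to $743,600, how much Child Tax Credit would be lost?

$70

At $733,600 — base = 3 × $2,800 = $8,400. income exceeds $97,300 by $636,300, which is 160 full-or-partial $4,000 increments; reduction = 160 × $35 = $5,600, leaving $2,800.
At $743,600 — base = 3 × $2,800 = $8,400. income exceeds $97,300 by $646,300, which is 162 full-or-partial $4,000 increments; reduction = 162 × $35 = $5,670, leaving $2,730.
Lost: $2,800 − $2,730 = $70.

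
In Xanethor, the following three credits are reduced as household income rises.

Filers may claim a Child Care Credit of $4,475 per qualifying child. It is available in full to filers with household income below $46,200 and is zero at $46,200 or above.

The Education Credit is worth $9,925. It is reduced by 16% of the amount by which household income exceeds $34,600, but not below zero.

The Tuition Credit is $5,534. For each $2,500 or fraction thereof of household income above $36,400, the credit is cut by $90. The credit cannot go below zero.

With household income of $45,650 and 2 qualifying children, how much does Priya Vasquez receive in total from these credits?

Child Care Credit: base = 2 × $4,475 = $8,950. $45,650 is below the $46,200 cutoff, so the full $8,950 applies.
Education Credit: 16% of the $11,050 excess over $34,600 is $1,768; credit = $9,925 − $1,768 = $8,157.
Tuition Credit: income exceeds $36,400 by $9,250, which is 4 full-or-partial $2,500 increments; reduction = 4 × $90 = $360, leaving $5,174.
Total: $8,950 + $8,157 + $5,174 = $22,281.

$22,281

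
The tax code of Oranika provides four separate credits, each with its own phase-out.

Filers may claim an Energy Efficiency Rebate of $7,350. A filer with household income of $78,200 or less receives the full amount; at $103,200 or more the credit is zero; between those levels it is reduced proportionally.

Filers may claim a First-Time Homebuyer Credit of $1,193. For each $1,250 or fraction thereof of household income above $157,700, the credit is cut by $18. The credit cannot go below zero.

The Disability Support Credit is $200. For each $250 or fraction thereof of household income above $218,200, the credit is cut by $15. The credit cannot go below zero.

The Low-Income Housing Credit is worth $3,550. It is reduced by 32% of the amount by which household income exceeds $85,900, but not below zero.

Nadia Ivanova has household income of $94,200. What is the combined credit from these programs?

Energy Efficiency Rebate: $94,200 is $16,000 into a $25,000 phase-out range, leaving 9,000/25,000 of the credit: $7,350 × 9,000/25,000 = $2,646.
First-Time Homebuyer Credit: $94,200 is at or below the $157,700 threshold, so the full $1,193 applies.
Disability Support Credit: $94,200 is at or below the $218,200 threshold, so the full $200 applies.
Low-Income Housing Credit: 32% of the $8,300 excess over $85,900 is $2,656; credit = $3,550 − $2,656 = $894.
Total: $2,646 + $1,193 + $200 + $894 = $4,933.

$4,933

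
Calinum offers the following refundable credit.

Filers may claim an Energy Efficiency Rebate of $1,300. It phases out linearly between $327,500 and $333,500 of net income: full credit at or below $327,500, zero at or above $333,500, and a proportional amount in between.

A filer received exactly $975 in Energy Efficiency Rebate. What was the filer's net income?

$975 is 975/1,300 of the full $1,300, so 325/1,300 of the $6,000 range has been used: income = $327,500 + $6,000 × 325/1,300 = $329,000.

$329,000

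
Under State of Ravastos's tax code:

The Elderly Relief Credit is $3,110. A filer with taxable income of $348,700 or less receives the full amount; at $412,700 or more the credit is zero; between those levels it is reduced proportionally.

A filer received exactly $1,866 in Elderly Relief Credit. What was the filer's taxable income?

$374,300

$1,866 is 1,866/3,110 of the full $3,110, so 1,244/3,110 of the $64,000 range has been used: income = $348,700 + $64,000 × 1,244/3,110 = $374,300.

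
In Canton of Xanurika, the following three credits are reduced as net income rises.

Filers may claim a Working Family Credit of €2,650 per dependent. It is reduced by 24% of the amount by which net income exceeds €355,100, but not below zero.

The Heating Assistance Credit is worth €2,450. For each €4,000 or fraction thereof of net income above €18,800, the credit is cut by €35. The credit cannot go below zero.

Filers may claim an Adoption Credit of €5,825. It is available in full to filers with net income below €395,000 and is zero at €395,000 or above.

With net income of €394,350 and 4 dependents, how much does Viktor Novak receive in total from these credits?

Working Family Credit: base = 4 × €2,650 = €10,600. 24% of the €39,250 excess over €355,100 is €9,420; credit = €10,600 − €9,420 = €1,180.
Heating Assistance Credit: income exceeds €18,800 by €375,550 → 94 increments × €35 = €3,290 ≥ base, so the credit is €0.
Adoption Credit: €394,350 is below the €395,000 cutoff, so the full €5,825 applies.
Total: €1,180 + €0 + €5,825 = €7,005.

€7,005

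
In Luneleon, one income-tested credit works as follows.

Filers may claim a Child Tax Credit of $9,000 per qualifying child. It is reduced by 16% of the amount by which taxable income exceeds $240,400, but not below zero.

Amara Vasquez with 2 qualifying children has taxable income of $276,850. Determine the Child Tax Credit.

Child Tax Credit: base = 2 × $9,000 = $18,000. 16% of the $36,450 excess over $240,400 is $5,832; credit = $18,000 − $5,832 = $12,168.

$12,168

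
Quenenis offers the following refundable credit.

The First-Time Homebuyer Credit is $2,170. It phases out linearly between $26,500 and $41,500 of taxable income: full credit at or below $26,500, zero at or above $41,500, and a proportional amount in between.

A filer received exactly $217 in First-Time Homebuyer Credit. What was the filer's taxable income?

$217 is 217/2,170 of the full $2,170, so 1,953/2,170 of the $15,000 range has been used: income = $26,500 + $15,000 × 1,953/2,170 = $40,000.

$40,000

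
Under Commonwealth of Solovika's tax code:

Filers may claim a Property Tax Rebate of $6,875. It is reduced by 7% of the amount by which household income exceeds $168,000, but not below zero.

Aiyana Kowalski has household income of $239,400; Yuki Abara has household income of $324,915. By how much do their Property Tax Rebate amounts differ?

$1,877

Aiyana ($239,400): Property Tax Rebate: 7% of the $71,400 excess over $168,000 is $4,998; credit = $6,875 − $4,998 = $1,877.
Yuki ($324,915): Property Tax Rebate: 7% of the $156,915 excess over $168,000 is $10,984.05 ≥ base, so the credit is $0.
Difference: |$1,877 − $0| = $1,877.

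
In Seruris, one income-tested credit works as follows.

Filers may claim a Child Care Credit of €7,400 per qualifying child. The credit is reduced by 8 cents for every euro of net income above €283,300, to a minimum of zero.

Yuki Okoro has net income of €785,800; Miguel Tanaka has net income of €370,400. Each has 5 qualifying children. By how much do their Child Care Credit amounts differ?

Yuki (€785,800): Child Care Credit: base = 5 × €7,400 = €37,000. 8% of the €502,500 excess over €283,300 is €40,200 ≥ base, so the credit is €0.
Miguel (€370,400): Child Care Credit: base = 5 × €7,400 = €37,000. 8% of the €87,100 excess over €283,300 is €6,968; credit = €37,000 − €6,968 = €30,032.
Difference: |€0 − €30,032| = €30,032.

€30,032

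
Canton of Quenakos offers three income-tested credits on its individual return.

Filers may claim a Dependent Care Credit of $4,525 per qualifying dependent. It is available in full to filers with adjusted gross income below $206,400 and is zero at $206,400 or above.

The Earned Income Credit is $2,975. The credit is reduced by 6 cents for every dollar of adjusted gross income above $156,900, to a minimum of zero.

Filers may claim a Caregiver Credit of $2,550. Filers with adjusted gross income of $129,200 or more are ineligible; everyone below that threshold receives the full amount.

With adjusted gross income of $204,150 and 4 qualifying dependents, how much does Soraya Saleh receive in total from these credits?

$18,240

Dependent Care Credit: base = 4 × $4,525 = $18,100. $204,150 is below the $206,400 cutoff, so the full $18,100 applies.
Earned Income Credit: 6% of the $47,250 excess over $156,900 is $2,835; credit = $2,975 − $2,835 = $140.
Caregiver Credit: $204,150 meets or exceeds the $129,200 cutoff, so the credit is $0.
Total: $18,100 + $140 + $0 = $18,240.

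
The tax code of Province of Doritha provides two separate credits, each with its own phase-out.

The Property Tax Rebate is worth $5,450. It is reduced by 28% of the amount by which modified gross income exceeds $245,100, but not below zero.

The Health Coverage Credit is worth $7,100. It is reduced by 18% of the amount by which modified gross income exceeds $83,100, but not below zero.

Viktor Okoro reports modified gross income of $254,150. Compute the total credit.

$2,916

Property Tax Rebate: 28% of the $9,050 excess over $245,100 is $2,534; credit = $5,450 − $2,534 = $2,916.
Health Coverage Credit: 18% of the $171,050 excess over $83,100 is $30,789 ≥ base, so the credit is $0.
Total: $2,916 + $0 = $2,916.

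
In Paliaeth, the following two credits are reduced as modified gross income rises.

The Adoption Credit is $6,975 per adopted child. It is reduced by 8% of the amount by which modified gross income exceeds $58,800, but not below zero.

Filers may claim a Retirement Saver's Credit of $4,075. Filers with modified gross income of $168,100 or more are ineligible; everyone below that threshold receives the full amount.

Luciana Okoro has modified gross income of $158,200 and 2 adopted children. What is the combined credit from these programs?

$10,073

Adoption Credit: base = 2 × $6,975 = $13,950. 8% of the $99,400 excess over $58,800 is $7,952; credit = $13,950 − $7,952 = $5,998.
Retirement Saver's Credit: $158,200 is below the $168,100 cutoff, so the full $4,075 applies.
Total: $5,998 + $4,075 = $10,073.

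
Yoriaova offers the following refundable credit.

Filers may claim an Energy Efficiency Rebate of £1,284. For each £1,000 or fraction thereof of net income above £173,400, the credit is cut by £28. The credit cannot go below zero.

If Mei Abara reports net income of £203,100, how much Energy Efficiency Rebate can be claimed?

Energy Efficiency Rebate: income exceeds £173,400 by £29,700, which is 30 full-or-partial £1,000 increments; reduction = 30 × £28 = £840, leaving £444.

£444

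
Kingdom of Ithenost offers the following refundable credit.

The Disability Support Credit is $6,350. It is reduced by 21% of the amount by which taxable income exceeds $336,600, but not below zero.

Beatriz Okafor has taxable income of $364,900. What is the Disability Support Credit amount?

Disability Support Credit: 21% of the $28,300 excess over $336,600 is $5,943; credit = $6,350 − $5,943 = $407.

$407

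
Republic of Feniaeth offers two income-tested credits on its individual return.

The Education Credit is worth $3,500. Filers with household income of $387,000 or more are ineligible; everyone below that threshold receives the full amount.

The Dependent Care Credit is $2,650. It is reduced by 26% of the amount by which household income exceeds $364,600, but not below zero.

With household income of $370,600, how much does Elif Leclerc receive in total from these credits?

Education Credit: $370,600 is below the $387,000 cutoff, so the full $3,500 applies.
Dependent Care Credit: 26% of the $6,000 excess over $364,600 is $1,560; credit = $2,650 − $1,560 = $1,090.
Total: $3,500 + $1,090 = $4,590.

$4,590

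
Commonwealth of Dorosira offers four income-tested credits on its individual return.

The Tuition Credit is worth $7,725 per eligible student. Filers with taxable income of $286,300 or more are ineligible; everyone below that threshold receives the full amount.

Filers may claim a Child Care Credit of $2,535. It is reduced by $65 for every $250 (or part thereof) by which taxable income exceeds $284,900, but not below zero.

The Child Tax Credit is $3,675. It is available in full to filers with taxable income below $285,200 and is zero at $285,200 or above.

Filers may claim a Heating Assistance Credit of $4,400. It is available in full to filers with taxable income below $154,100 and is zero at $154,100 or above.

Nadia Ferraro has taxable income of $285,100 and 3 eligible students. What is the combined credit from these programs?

$29,320

Tuition Credit: base = 3 × $7,725 = $23,175. $285,100 is below the $286,300 cutoff, so the full $23,175 applies.
Child Care Credit: income exceeds $284,900 by $200, which is 1 full-or-partial $250 increment; reduction = 1 × $65 = $65, leaving $2,470.
Child Tax Credit: $285,100 is below the $285,200 cutoff, so the full $3,675 applies.
Heating Assistance Credit: $285,100 meets or exceeds the $154,100 cutoff, so the credit is $0.
Total: $23,175 + $2,470 + $3,675 + $0 = $29,320.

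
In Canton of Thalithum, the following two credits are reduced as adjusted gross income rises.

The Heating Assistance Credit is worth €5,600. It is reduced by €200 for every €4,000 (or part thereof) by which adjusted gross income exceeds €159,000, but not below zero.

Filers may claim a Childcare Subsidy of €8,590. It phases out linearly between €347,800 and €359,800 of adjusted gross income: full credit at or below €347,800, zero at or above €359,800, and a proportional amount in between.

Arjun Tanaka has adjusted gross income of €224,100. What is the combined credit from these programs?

Heating Assistance Credit: income exceeds €159,000 by €65,100, which is 17 full-or-partial €4,000 increments; reduction = 17 × €200 = €3,400, leaving €2,200.
Childcare Subsidy: €224,100 is at or below the €347,800 threshold, so the full €8,590 applies.
Total: €2,200 + €8,590 = €10,790.

€10,790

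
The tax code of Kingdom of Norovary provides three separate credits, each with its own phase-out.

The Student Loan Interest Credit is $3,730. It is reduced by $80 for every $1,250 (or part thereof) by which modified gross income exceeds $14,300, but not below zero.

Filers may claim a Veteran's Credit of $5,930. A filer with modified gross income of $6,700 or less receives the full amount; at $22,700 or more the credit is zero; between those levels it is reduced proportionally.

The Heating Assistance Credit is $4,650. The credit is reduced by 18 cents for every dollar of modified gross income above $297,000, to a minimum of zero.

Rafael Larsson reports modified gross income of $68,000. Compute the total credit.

Student Loan Interest Credit: income exceeds $14,300 by $53,700, which is 43 full-or-partial $1,250 increments; reduction = 43 × $80 = $3,440, leaving $290.
Veteran's Credit: $68,000 is at or above $22,700, so the credit is $0.
Heating Assistance Credit: $68,000 is at or below the $297,000 threshold, so the full $4,650 applies.
Total: $290 + $0 + $4,650 = $4,940.

$4,940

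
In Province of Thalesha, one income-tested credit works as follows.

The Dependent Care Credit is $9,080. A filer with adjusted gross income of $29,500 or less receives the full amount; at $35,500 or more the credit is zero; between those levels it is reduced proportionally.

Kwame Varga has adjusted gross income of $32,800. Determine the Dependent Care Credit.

Dependent Care Credit: $32,800 is $3,300 into a $6,000 phase-out range, leaving 2,700/6,000 of the credit: $9,080 × 2,700/6,000 = $4,086.

$4,086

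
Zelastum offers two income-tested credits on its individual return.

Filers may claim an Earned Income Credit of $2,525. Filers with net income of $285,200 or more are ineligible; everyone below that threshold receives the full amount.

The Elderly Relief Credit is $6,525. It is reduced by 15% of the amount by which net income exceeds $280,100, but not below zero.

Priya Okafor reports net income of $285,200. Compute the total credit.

$5,760

Earned Income Credit: $285,200 meets or exceeds the $285,200 cutoff, so the credit is $0.
Elderly Relief Credit: 15% of the $5,100 excess over $280,100 is $765; credit = $6,525 − $765 = $5,760.
Total: $0 + $5,760 = $5,760.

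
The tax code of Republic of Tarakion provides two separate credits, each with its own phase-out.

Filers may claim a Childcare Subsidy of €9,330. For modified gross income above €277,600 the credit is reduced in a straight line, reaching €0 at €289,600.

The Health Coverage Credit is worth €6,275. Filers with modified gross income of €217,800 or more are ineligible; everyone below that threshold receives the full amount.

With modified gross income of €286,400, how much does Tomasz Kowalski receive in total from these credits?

Childcare Subsidy: €286,400 is €8,800 into a €12,000 phase-out range, leaving 3,200/12,000 of the credit: €9,330 × 3,200/12,000 = €2,488.
Health Coverage Credit: €286,400 meets or exceeds the €217,800 cutoff, so the credit is €0.
Total: €2,488 + €0 = €2,488.

€2,488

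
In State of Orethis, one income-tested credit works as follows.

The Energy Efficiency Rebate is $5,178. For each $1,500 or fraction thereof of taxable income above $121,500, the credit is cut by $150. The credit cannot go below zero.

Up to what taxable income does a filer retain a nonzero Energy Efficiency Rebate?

$172,500

After 34 increments the reduction is 34 × $150 = $5,100, leaving $78; one more increment wipes it out. Increment 34 ends at excess 34 × $1,500 = $51,000, so the highest qualifying income is $121,500 + $51,000 = $172,500.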